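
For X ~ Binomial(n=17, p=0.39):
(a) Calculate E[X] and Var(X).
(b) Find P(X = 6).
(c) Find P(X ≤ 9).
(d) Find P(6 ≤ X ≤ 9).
(a) E[X] = 6.6300, Var(X) = 4.0443
(b) P(X = 6) = 0.189494
(c) P(X ≤ 9) = 0.921610
(d) P(6 ≤ X ≤ 9) = 0.629301

We have X ~ Binomial(n=17, p=0.39).

(a) Moments:
E[X] = 6.6300
Var(X) = 4.0443
σ = √Var(X) = 2.0110

(b) Point probability using PMF:
P(X = 6) = 0.189494

(c) Cumulative probability using CDF:
P(X ≤ 9) = F(9) = 0.921610

(d) Range probability:
P(6 ≤ X ≤ 9) = P(X ≤ 9) - P(X ≤ 5)
                   = F(9) - F(5)
                   = 0.921610 - 0.292308
                   = 0.629301

This means approximately 62.9% of outcomes fall in the interval [6, 9].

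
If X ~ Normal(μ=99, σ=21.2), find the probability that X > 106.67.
0.358754

We have X ~ Normal(μ=99, σ=21.2).

P(X > 106.67) = 1 - P(X ≤ 106.67)
                = 1 - F(106.67)
                = 1 - 0.641246
                = 0.358754

So there's approximately a 35.9% chance that X exceeds 106.67.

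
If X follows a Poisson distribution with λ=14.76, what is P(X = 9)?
0.035631

We have X ~ Poisson(λ=14.76).

For a Poisson distribution, the PMF gives us the probability of each outcome.

Using the PMF formula:
P(X = 9) = 0.035631

Rounded to 4 decimal places: 0.0356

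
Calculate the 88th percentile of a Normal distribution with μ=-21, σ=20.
2.4997

We have X ~ Normal(μ=-21, σ=20).

We want to find x such that P(X ≤ x) = 0.88.

This is the 88th percentile, which means 88% of values fall below this point.

Using the inverse CDF (quantile function):
x = F⁻¹(0.88) = 2.4997

Verification: P(X ≤ 2.4997) = 0.88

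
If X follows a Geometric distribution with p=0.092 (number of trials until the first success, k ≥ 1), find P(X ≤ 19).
0.840180

We have X ~ Geometric(p=0.092) (number of trials until the first success, k ≥ 1).

The CDF gives us P(X ≤ k).

Using the CDF:
P(X ≤ 19) = 0.840180

This means there's approximately a 84.0% chance that X is at most 19.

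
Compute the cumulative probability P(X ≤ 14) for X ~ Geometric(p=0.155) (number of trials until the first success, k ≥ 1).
0.905378

We have X ~ Geometric(p=0.155) (number of trials until the first success, k ≥ 1).

The CDF gives us P(X ≤ k).

Using the CDF:
P(X ≤ 14) = 0.905378

This means there's approximately a 90.5% chance that X is at most 14.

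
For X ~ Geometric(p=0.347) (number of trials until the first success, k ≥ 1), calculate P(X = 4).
0.096620

We have X ~ Geometric(p=0.347) (number of trials until the first success, k ≥ 1).

For a Geometric distribution, the PMF gives us the probability of each outcome.

Using the PMF formula:
P(X = 4) = 0.096620

Rounded to 4 decimal places: 0.0966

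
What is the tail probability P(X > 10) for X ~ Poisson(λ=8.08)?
0.192134

We have X ~ Poisson(λ=8.08).

P(X > 10) = 1 - P(X ≤ 10)
                = 1 - F(10)
                = 1 - 0.807866
                = 0.192134

So there's approximately a 19.2% chance that X exceeds 10.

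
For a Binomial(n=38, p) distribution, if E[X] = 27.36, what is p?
p = 0.72

For a Binomial(n, p) distribution:
E[X] = n × p

Given n = 38 and E[X] = 27.36:
27.36 = 38 × p
p = 27.36 / 38 = 0.72

Verification: Binomial(38, 0.72) has E[X] = 27.36 ✓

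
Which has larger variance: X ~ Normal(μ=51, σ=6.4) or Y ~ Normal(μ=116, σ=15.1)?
Y has larger variance (228.0100 > 40.9600)

Compute the variance for each distribution:

X ~ Normal(μ=51, σ=6.4):
Var(X) = 40.9600

Y ~ Normal(μ=116, σ=15.1):
Var(Y) = 228.0100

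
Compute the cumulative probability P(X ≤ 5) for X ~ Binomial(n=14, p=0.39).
0.516946

We have X ~ Binomial(n=14, p=0.39).

The CDF gives us P(X ≤ k).

Using the CDF:
P(X ≤ 5) = 0.516946

This means there's approximately a 51.7% chance that X is at most 5.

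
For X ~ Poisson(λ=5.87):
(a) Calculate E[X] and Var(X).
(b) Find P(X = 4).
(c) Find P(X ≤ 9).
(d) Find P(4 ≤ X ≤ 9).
(a) E[X] = 5.8700, Var(X) = 5.8700
(b) P(X = 4) = 0.139647
(c) P(X ≤ 9) = 0.924734
(d) P(4 ≤ X ≤ 9) = 0.761547

We have X ~ Poisson(λ=5.87).

(a) Moments:
E[X] = 5.8700
Var(X) = 5.8700
σ = √Var(X) = 2.4228

(b) Point probability using PMF:
P(X = 4) = 0.139647

(c) Cumulative probability using CDF:
P(X ≤ 9) = F(9) = 0.924734

(d) Range probability:
P(4 ≤ X ≤ 9) = P(X ≤ 9) - P(X ≤ 3)
                   = F(9) - F(3)
                   = 0.924734 - 0.163187
                   = 0.761547

This means approximately 76.2% of outcomes fall in the interval [4, 9].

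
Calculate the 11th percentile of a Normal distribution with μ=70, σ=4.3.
64.7259

We have X ~ Normal(μ=70, σ=4.3).

We want to find x such that P(X ≤ x) = 0.11.

This is the 11th percentile, which means 11% of values fall below this point.

Using the inverse CDF (quantile function):
x = F⁻¹(0.11) = 64.7259

Verification: P(X ≤ 64.7259) = 0.11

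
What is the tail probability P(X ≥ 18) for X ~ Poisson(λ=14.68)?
0.224630

We have X ~ Poisson(λ=14.68).

For discrete distributions, P(X ≥ 18) = 1 - P(X ≤ 17).

P(X ≤ 17) = 0.775370
P(X ≥ 18) = 1 - 0.775370 = 0.224630

So there's approximately a 22.5% chance that X is at least 18.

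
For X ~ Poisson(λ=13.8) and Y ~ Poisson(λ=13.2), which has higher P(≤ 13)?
Y has higher probability (P(Y ≤ 13) = 0.5511 > P(X ≤ 13) = 0.4858)

Compute P(≤ 13) for each distribution:

X ~ Poisson(λ=13.8):
P(X ≤ 13) = 0.4858

Y ~ Poisson(λ=13.2):
P(Y ≤ 13) = 0.5511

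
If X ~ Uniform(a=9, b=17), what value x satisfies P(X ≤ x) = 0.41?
12.2800

We have X ~ Uniform(a=9, b=17).

We want to find x such that P(X ≤ x) = 0.41.

This is the 41st percentile, which means 41% of values fall below this point.

Using the inverse CDF (quantile function):
x = F⁻¹(0.41) = 12.2800

Verification: P(X ≤ 12.2800) = 0.41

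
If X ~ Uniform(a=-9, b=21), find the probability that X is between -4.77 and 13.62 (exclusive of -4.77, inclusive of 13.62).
0.613000

We have X ~ Uniform(a=-9, b=21).

To find P(-4.77 < X ≤ 13.62), we use:
P(-4.77 < X ≤ 13.62) = P(X ≤ 13.62) - P(X ≤ -4.77)
                 = F(13.62) - F(-4.77)
                 = 0.754000 - 0.141000
                 = 0.613000

So there's approximately a 61.3% chance that X falls in this range.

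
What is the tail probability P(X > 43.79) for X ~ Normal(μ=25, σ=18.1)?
0.149607

We have X ~ Normal(μ=25, σ=18.1).

P(X > 43.79) = 1 - P(X ≤ 43.79)
                = 1 - F(43.79)
                = 1 - 0.850393
                = 0.149607

So there's approximately a 15.0% chance that X exceeds 43.79.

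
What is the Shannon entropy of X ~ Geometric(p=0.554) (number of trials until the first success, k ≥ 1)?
1.2406 nats

We have X ~ Geometric(p=0.554) (number of trials until the first success, k ≥ 1).

The Shannon entropy measures the uncertainty or information content of the distribution.

For a Geometric distribution with p=0.554 (number of trials until the first success, k ≥ 1):
H(X) = 1.2406 nats

(In bits, this would be 1.7898 bits.)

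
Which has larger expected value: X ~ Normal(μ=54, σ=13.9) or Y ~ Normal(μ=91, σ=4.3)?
Y has larger mean (91.0000 > 54.0000)

Compute the expected value for each distribution:

X ~ Normal(μ=54, σ=13.9):
E[X] = 54.0000

Y ~ Normal(μ=91, σ=4.3):
E[Y] = 91.0000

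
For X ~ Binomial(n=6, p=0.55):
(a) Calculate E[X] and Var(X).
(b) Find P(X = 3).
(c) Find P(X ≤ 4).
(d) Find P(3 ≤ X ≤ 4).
(a) E[X] = 3.3000, Var(X) = 1.4850
(b) P(X = 3) = 0.303218
(c) P(X ≤ 4) = 0.836433
(d) P(3 ≤ X ≤ 4) = 0.581169

We have X ~ Binomial(n=6, p=0.55).

(a) Moments:
E[X] = 3.3000
Var(X) = 1.4850
σ = √Var(X) = 1.2186

(b) Point probability using PMF:
P(X = 3) = 0.303218

(c) Cumulative probability using CDF:
P(X ≤ 4) = F(4) = 0.836433

(d) Range probability:
P(3 ≤ X ≤ 4) = P(X ≤ 4) - P(X ≤ 2)
                   = F(4) - F(2)
                   = 0.836433 - 0.255264
                   = 0.581169

This means approximately 58.1% of outcomes fall in the interval [3, 4].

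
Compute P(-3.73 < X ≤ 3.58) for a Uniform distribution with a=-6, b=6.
0.609167

We have X ~ Uniform(a=-6, b=6).

To find P(-3.73 < X ≤ 3.58), we use:
P(-3.73 < X ≤ 3.58) = P(X ≤ 3.58) - P(X ≤ -3.73)
                 = F(3.58) - F(-3.73)
                 = 0.798333 - 0.189167
                 = 0.609167

So there's approximately a 60.9% chance that X falls in this range.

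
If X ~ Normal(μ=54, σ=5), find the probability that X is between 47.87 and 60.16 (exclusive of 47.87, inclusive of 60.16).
0.780926

We have X ~ Normal(μ=54, σ=5).

To find P(47.87 < X ≤ 60.16), we use:
P(47.87 < X ≤ 60.16) = P(X ≤ 60.16) - P(X ≤ 47.87)
                 = F(60.16) - F(47.87)
                 = 0.891025 - 0.110099
                 = 0.780926

So there's approximately a 78.1% chance that X falls in this range.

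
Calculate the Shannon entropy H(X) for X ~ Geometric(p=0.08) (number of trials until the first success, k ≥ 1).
3.4846 nats

We have X ~ Geometric(p=0.08) (number of trials until the first success, k ≥ 1).

The Shannon entropy measures the uncertainty or information content of the distribution.

For a Geometric distribution with p=0.08 (number of trials until the first success, k ≥ 1):
H(X) = 3.4846 nats

(In bits, this would be 5.0272 bits.)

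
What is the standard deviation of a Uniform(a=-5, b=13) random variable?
5.1962

We have X ~ Uniform(a=-5, b=13).

For a Uniform distribution with a=-5, b=13:
σ = √Var(X) = 5.1962

The standard deviation is the square root of the variance.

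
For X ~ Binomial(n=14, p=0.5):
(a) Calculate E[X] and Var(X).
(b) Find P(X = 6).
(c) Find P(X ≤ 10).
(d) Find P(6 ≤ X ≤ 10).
(a) E[X] = 7.0000, Var(X) = 3.5000
(b) P(X = 6) = 0.183289
(c) P(X ≤ 10) = 0.971313
(d) P(6 ≤ X ≤ 10) = 0.759338

We have X ~ Binomial(n=14, p=0.5).

(a) Moments:
E[X] = 7.0000
Var(X) = 3.5000
σ = √Var(X) = 1.8708

(b) Point probability using PMF:
P(X = 6) = 0.183289

(c) Cumulative probability using CDF:
P(X ≤ 10) = F(10) = 0.971313

(d) Range probability:
P(6 ≤ X ≤ 10) = P(X ≤ 10) - P(X ≤ 5)
                   = F(10) - F(5)
                   = 0.971313 - 0.211975
                   = 0.759338

This means approximately 75.9% of outcomes fall in the interval [6, 10].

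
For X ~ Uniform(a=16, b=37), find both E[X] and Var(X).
E[X] = 26.5000, Var(X) = 36.7500

We have X ~ Uniform(a=16, b=37).

For a Uniform distribution with a=16, b=37:

Expected value:
E[X] = 26.5000

Variance:
Var(X) = 36.7500

Standard deviation:
σ = √Var(X) = 6.0622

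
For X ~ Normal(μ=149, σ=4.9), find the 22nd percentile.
145.2163

We have X ~ Normal(μ=149, σ=4.9).

We want to find x such that P(X ≤ x) = 0.22.

This is the 22nd percentile, which means 22% of values fall below this point.

Using the inverse CDF (quantile function):
x = F⁻¹(0.22) = 145.2163

Verification: P(X ≤ 145.2163) = 0.22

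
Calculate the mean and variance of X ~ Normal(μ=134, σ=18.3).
E[X] = 134.0000, Var(X) = 334.8900

We have X ~ Normal(μ=134, σ=18.3).

For a Normal distribution with μ=134, σ=18.3:

Expected value:
E[X] = 134.0000

Variance:
Var(X) = 334.8900

Standard deviation:
σ = √Var(X) = 18.3000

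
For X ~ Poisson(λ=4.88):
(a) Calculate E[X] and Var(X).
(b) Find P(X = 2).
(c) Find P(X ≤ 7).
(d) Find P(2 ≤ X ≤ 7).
(a) E[X] = 4.8800, Var(X) = 4.8800
(b) P(X = 2) = 0.090459
(c) P(X ≤ 7) = 0.878857
(d) P(2 ≤ X ≤ 7) = 0.834187

We have X ~ Poisson(λ=4.88).

(a) Moments:
E[X] = 4.8800
Var(X) = 4.8800
σ = √Var(X) = 2.2091

(b) Point probability using PMF:
P(X = 2) = 0.090459

(c) Cumulative probability using CDF:
P(X ≤ 7) = F(7) = 0.878857

(d) Range probability:
P(2 ≤ X ≤ 7) = P(X ≤ 7) - P(X ≤ 1)
                   = F(7) - F(1)
                   = 0.878857 - 0.044670
                   = 0.834187

This means approximately 83.4% of outcomes fall in the interval [2, 7].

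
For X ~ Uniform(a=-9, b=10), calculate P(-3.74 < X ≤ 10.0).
0.723158

We have X ~ Uniform(a=-9, b=10).

To find P(-3.74 < X ≤ 10.0), we use:
P(-3.74 < X ≤ 10.0) = P(X ≤ 10.0) - P(X ≤ -3.74)
                 = F(10.0) - F(-3.74)
                 = 1.000000 - 0.276842
                 = 0.723158

So there's approximately a 72.3% chance that X falls in this range.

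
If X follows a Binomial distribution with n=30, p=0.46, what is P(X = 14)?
0.144392

We have X ~ Binomial(n=30, p=0.46).

For a Binomial distribution, the PMF gives us the probability of each outcome.

Using the PMF formula:
P(X = 14) = 0.144392

Rounded to 4 decimal places: 0.1444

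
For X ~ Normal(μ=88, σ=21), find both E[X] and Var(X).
E[X] = 88.0000, Var(X) = 441.0000

We have X ~ Normal(μ=88, σ=21).

For a Normal distribution with μ=88, σ=21:

Expected value:
E[X] = 88.0000

Variance:
Var(X) = 441.0000

Standard deviation:
σ = √Var(X) = 21.0000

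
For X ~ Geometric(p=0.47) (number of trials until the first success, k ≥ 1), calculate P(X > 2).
0.280900

We have X ~ Geometric(p=0.47) (number of trials until the first success, k ≥ 1).

P(X > 2) = 1 - P(X ≤ 2)
                = 1 - F(2)
                = 1 - 0.719100
                = 0.280900

So there's approximately a 28.1% chance that X exceeds 2.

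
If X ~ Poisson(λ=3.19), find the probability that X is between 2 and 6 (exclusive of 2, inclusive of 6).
0.573991

We have X ~ Poisson(λ=3.19).

To find P(2 < X ≤ 6), we use:
P(2 < X ≤ 6) = P(X ≤ 6) - P(X ≤ 2)
                 = F(6) - F(2)
                 = 0.955986 - 0.381995
                 = 0.573991

So there's approximately a 57.4% chance that X falls in this range.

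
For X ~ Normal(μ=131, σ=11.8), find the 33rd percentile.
125.8090

We have X ~ Normal(μ=131, σ=11.8).

We want to find x such that P(X ≤ x) = 0.33.

This is the 33rd percentile, which means 33% of values fall below this point.

Using the inverse CDF (quantile function):
x = F⁻¹(0.33) = 125.8090

Verification: P(X ≤ 125.8090) = 0.33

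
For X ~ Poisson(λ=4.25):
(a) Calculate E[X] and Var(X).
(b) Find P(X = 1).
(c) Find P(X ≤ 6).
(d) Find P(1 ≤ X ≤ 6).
(a) E[X] = 4.2500, Var(X) = 4.2500
(b) P(X = 1) = 0.060623
(c) P(X ≤ 6) = 0.861687
(d) P(1 ≤ X ≤ 6) = 0.847423

We have X ~ Poisson(λ=4.25).

(a) Moments:
E[X] = 4.2500
Var(X) = 4.2500
σ = √Var(X) = 2.0616

(b) Point probability using PMF:
P(X = 1) = 0.060623

(c) Cumulative probability using CDF:
P(X ≤ 6) = F(6) = 0.861687

(d) Range probability:
P(1 ≤ X ≤ 6) = P(X ≤ 6) - P(X ≤ 0)
                   = F(6) - F(0)
                   = 0.861687 - 0.014264
                   = 0.847423

This means approximately 84.7% of outcomes fall in the interval [1, 6].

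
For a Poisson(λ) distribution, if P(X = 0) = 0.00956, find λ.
λ = 4.6502

For a Poisson(λ) distribution, the PMF at 0 is:
P(X = 0) = λ^0 e^(-λ) / 0! = e^(-λ)

Given P(X = 0) = 0.00956:
e^(-λ) = 0.00956
-λ = ln(0.00956)
λ = -ln(0.00956) = 4.6502

Verification: e^(-4.6502) = 0.00956 ✓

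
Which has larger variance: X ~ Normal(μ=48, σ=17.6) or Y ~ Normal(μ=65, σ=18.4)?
Y has larger variance (338.5600 > 309.7600)

Compute the variance for each distribution:

X ~ Normal(μ=48, σ=17.6):
Var(X) = 309.7600

Y ~ Normal(μ=65, σ=18.4):
Var(Y) = 338.5600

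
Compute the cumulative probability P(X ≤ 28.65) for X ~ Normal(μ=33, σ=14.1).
0.378847

We have X ~ Normal(μ=33, σ=14.1).

The CDF gives us P(X ≤ k).

Using the CDF:
P(X ≤ 28.65) = 0.378847

This means there's approximately a 37.9% chance that X is at most 28.65.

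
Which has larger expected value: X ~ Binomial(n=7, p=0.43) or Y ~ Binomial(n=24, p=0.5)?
Y has larger mean (12.0000 > 3.0100)

Compute the expected value for each distribution:

X ~ Binomial(n=7, p=0.43):
E[X] = 3.0100

Y ~ Binomial(n=24, p=0.5):
E[Y] = 12.0000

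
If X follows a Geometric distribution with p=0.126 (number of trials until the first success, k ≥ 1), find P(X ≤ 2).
0.236124

We have X ~ Geometric(p=0.126) (number of trials until the first success, k ≥ 1).

The CDF gives us P(X ≤ k).

Using the CDF:
P(X ≤ 2) = 0.236124

This means there's approximately a 23.6% chance that X is at most 2.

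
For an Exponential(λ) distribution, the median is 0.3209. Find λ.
λ = 2.1600

For X ~ Exponential(λ), the CDF is F(x) = 1 - e^(-λx).
The median m satisfies F(m) = 0.5:
1 - e^(-λm) = 0.5
e^(-λm) = 0.5
λm = ln(2)
m = ln(2) / λ

Given m = 0.3209:
λ = ln(2) / 0.3209 = 0.693147 / 0.3209 = 2.1600

Verification: ln(2) / 2.1600 = 0.3209 ✓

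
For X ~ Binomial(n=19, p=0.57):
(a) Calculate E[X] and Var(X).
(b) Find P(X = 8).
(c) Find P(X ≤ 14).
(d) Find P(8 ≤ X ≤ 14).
(a) E[X] = 10.8300, Var(X) = 4.6569
(b) P(X = 8) = 0.078265
(c) P(X ≤ 14) = 0.958978
(d) P(8 ≤ X ≤ 14) = 0.896878

We have X ~ Binomial(n=19, p=0.57).

(a) Moments:
E[X] = 10.8300
Var(X) = 4.6569
σ = √Var(X) = 2.1580

(b) Point probability using PMF:
P(X = 8) = 0.078265

(c) Cumulative probability using CDF:
P(X ≤ 14) = F(14) = 0.958978

(d) Range probability:
P(8 ≤ X ≤ 14) = P(X ≤ 14) - P(X ≤ 7)
                   = F(14) - F(7)
                   = 0.958978 - 0.062100
                   = 0.896878

This means approximately 89.7% of outcomes fall in the interval [8, 14].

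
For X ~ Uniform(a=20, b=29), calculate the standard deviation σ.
2.5981

We have X ~ Uniform(a=20, b=29).

For a Uniform distribution with a=20, b=29:
σ = √Var(X) = 2.5981

The standard deviation is the square root of the variance.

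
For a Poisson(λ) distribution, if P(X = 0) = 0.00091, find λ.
λ = 7.0021

For a Poisson(λ) distribution, the PMF at 0 is:
P(X = 0) = λ^0 e^(-λ) / 0! = e^(-λ)

Given P(X = 0) = 0.00091:
e^(-λ) = 0.00091
-λ = ln(0.00091)
λ = -ln(0.00091) = 7.0021

Verification: e^(-7.0021) = 0.00091 ✓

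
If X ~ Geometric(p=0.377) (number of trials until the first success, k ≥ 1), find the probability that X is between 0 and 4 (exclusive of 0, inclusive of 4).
0.849356

We have X ~ Geometric(p=0.377) (number of trials until the first success, k ≥ 1).

To find P(0 < X ≤ 4), we use:
P(0 < X ≤ 4) = P(X ≤ 4) - P(X ≤ 0)
                 = F(4) - F(0)
                 = 0.849356 - 0.000000
                 = 0.849356

So there's approximately a 84.9% chance that X falls in this range.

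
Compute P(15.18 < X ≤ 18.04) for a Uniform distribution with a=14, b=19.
0.572000

We have X ~ Uniform(a=14, b=19).

To find P(15.18 < X ≤ 18.04), we use:
P(15.18 < X ≤ 18.04) = P(X ≤ 18.04) - P(X ≤ 15.18)
                 = F(18.04) - F(15.18)
                 = 0.808000 - 0.236000
                 = 0.572000

So there's approximately a 57.2% chance that X falls in this range.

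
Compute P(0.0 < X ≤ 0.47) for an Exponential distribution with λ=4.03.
0.849546

We have X ~ Exponential(λ=4.03).

To find P(0.0 < X ≤ 0.47), we use:
P(0.0 < X ≤ 0.47) = P(X ≤ 0.47) - P(X ≤ 0.0)
                 = F(0.47) - F(0.0)
                 = 0.849546 - 0.000000
                 = 0.849546

So there's approximately a 85.0% chance that X falls in this range.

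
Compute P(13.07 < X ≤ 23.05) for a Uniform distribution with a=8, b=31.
0.433913

We have X ~ Uniform(a=8, b=31).

To find P(13.07 < X ≤ 23.05), we use:
P(13.07 < X ≤ 23.05) = P(X ≤ 23.05) - P(X ≤ 13.07)
                 = F(23.05) - F(13.07)
                 = 0.654348 - 0.220435
                 = 0.433913

So there's approximately a 43.4% chance that X falls in this range.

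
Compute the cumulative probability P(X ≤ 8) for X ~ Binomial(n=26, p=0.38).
0.292971

We have X ~ Binomial(n=26, p=0.38).

The CDF gives us P(X ≤ k).

Using the CDF:
P(X ≤ 8) = 0.292971

This means there's approximately a 29.3% chance that X is at most 8.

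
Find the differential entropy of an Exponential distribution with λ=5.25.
-0.6582 nats

We have X ~ Exponential(λ=5.25).

The differential entropy measures the uncertainty or information content of the distribution.

For an Exponential distribution with λ=5.25:
h(X) = -0.6582 nats

(In bits, this would be -0.9496 bits.)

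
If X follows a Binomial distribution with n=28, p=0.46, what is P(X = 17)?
0.045199

We have X ~ Binomial(n=28, p=0.46).

For a Binomial distribution, the PMF gives us the probability of each outcome.

Using the PMF formula:
P(X = 17) = 0.045199

Rounded to 4 decimal places: 0.0452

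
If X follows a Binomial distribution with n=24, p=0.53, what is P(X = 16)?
0.067883

We have X ~ Binomial(n=24, p=0.53).

For a Binomial distribution, the PMF gives us the probability of each outcome.

Using the PMF formula:
P(X = 16) = 0.067883

Rounded to 4 decimal places: 0.0679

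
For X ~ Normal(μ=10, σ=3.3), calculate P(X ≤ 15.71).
0.958212

We have X ~ Normal(μ=10, σ=3.3).

The CDF gives us P(X ≤ k).

Using the CDF:
P(X ≤ 15.71) = 0.958212

This means there's approximately a 95.8% chance that X is at most 15.71.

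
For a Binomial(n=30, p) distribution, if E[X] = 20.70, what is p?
p = 0.69

For a Binomial(n, p) distribution:
E[X] = n × p

Given n = 30 and E[X] = 20.70:
20.70 = 30 × p
p = 20.70 / 30 = 0.69

Verification: Binomial(30, 0.69) has E[X] = 20.70 ✓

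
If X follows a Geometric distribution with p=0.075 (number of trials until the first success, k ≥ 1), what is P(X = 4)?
0.059359

We have X ~ Geometric(p=0.075) (number of trials until the first success, k ≥ 1).

For a Geometric distribution, the PMF gives us the probability of each outcome.

Using the PMF formula:
P(X = 4) = 0.059359

Rounded to 4 decimal places: 0.0594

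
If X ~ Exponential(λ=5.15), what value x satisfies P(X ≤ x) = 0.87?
0.3962

We have X ~ Exponential(λ=5.15).

We want to find x such that P(X ≤ x) = 0.87.

This is the 87th percentile, which means 87% of values fall below this point.

Using the inverse CDF (quantile function):
x = F⁻¹(0.87) = 0.3962

Verification: P(X ≤ 0.3962) = 0.87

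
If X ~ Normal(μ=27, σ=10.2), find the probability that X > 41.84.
0.072848

We have X ~ Normal(μ=27, σ=10.2).

P(X > 41.84) = 1 - P(X ≤ 41.84)
                = 1 - F(41.84)
                = 1 - 0.927152
                = 0.072848

So there's approximately a 7.3% chance that X exceeds 41.84.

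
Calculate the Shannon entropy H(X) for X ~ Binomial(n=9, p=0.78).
1.6064 nats

We have X ~ Binomial(n=9, p=0.78).

The Shannon entropy measures the uncertainty or information content of the distribution.

For a Binomial distribution with n=9, p=0.78:
H(X) = 1.6064 nats

(In bits, this would be 2.3175 bits.)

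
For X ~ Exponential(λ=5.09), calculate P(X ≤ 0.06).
0.263171

We have X ~ Exponential(λ=5.09).

The CDF gives us P(X ≤ k).

Using the CDF:
P(X ≤ 0.06) = 0.263171

This means there's approximately a 26.3% chance that X is at most 0.06.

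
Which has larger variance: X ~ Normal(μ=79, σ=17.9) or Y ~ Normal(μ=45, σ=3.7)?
X has larger variance (320.4100 > 13.6900)

Compute the variance for each distribution:

X ~ Normal(μ=79, σ=17.9):
Var(X) = 320.4100

Y ~ Normal(μ=45, σ=3.7):
Var(Y) = 13.6900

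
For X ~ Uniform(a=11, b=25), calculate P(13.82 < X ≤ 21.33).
0.536429

We have X ~ Uniform(a=11, b=25).

To find P(13.82 < X ≤ 21.33), we use:
P(13.82 < X ≤ 21.33) = P(X ≤ 21.33) - P(X ≤ 13.82)
                 = F(21.33) - F(13.82)
                 = 0.737857 - 0.201429
                 = 0.536429

So there's approximately a 53.6% chance that X falls in this range.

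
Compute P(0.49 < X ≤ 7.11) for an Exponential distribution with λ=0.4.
0.763820

We have X ~ Exponential(λ=0.4).

To find P(0.49 < X ≤ 7.11), we use:
P(0.49 < X ≤ 7.11) = P(X ≤ 7.11) - P(X ≤ 0.49)
                 = F(7.11) - F(0.49)
                 = 0.941808 - 0.177988
                 = 0.763820

So there's approximately a 76.4% chance that X falls in this range.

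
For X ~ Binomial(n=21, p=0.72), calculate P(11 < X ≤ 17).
0.835879

We have X ~ Binomial(n=21, p=0.72).

To find P(11 < X ≤ 17), we use:
P(11 < X ≤ 17) = P(X ≤ 17) - P(X ≤ 11)
                 = F(17) - F(11)
                 = 0.879755 - 0.043876
                 = 0.835879

So there's approximately a 83.6% chance that X falls in this range.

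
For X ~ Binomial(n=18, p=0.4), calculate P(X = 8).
0.173400

We have X ~ Binomial(n=18, p=0.4).

For a Binomial distribution, the PMF gives us the probability of each outcome.

Using the PMF formula:
P(X = 8) = 0.173400

Rounded to 4 decimal places: 0.1734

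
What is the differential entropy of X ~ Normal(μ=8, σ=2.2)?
2.2074 nats

We have X ~ Normal(μ=8, σ=2.2).

The differential entropy measures the uncertainty or information content of the distribution.

For a Normal distribution with μ=8, σ=2.2:
h(X) = 2.2074 nats

(In bits, this would be 3.1846 bits.)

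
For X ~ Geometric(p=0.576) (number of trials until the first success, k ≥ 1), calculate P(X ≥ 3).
0.179776

We have X ~ Geometric(p=0.576) (number of trials until the first success, k ≥ 1).

For discrete distributions, P(X ≥ 3) = 1 - P(X ≤ 2).

P(X ≤ 2) = 0.820224
P(X ≥ 3) = 1 - 0.820224 = 0.179776

So there's approximately a 18.0% chance that X is at least 3.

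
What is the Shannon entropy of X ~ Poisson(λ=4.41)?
2.1384 nats

We have X ~ Poisson(λ=4.41).

The Shannon entropy measures the uncertainty or information content of the distribution.

For a Poisson distribution with λ=4.41:
H(X) = 2.1384 nats

(In bits, this would be 3.0851 bits.)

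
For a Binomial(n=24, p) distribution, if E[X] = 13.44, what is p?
p = 0.56

For a Binomial(n, p) distribution:
E[X] = n × p

Given n = 24 and E[X] = 13.44:
13.44 = 24 × p
p = 13.44 / 24 = 0.56

Verification: Binomial(24, 0.56) has E[X] = 13.44 ✓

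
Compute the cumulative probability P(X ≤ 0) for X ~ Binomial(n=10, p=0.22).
0.083358

We have X ~ Binomial(n=10, p=0.22).

The CDF gives us P(X ≤ k).

Using the CDF:
P(X ≤ 0) = 0.083358

This means there's approximately a 8.3% chance that X is at most 0.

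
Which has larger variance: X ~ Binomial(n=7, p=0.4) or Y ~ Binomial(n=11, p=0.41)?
Y has larger variance (2.6609 > 1.6800)

Compute the variance for each distribution:

X ~ Binomial(n=7, p=0.4):
Var(X) = 1.6800

Y ~ Binomial(n=11, p=0.41):
Var(Y) = 2.6609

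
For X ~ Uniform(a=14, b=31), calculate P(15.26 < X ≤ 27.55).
0.722941

We have X ~ Uniform(a=14, b=31).

To find P(15.26 < X ≤ 27.55), we use:
P(15.26 < X ≤ 27.55) = P(X ≤ 27.55) - P(X ≤ 15.26)
                 = F(27.55) - F(15.26)
                 = 0.797059 - 0.074118
                 = 0.722941

So there's approximately a 72.3% chance that X falls in this range.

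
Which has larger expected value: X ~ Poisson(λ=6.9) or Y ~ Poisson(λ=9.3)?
Y has larger mean (9.3000 > 6.9000)

Compute the expected value for each distribution:

X ~ Poisson(λ=6.9):
E[X] = 6.9000

Y ~ Poisson(λ=9.3):
E[Y] = 9.3000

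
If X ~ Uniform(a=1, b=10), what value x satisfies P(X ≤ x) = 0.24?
3.1600

We have X ~ Uniform(a=1, b=10).

We want to find x such that P(X ≤ x) = 0.24.

This is the 24th percentile, which means 24% of values fall below this point.

Using the inverse CDF (quantile function):
x = F⁻¹(0.24) = 3.1600

Verification: P(X ≤ 3.1600) = 0.24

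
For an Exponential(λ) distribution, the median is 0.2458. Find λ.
λ = 2.8200

For X ~ Exponential(λ), the CDF is F(x) = 1 - e^(-λx).
The median m satisfies F(m) = 0.5:
1 - e^(-λm) = 0.5
e^(-λm) = 0.5
λm = ln(2)
m = ln(2) / λ

Given m = 0.2458:
λ = ln(2) / 0.2458 = 0.693147 / 0.2458 = 2.8200

Verification: ln(2) / 2.8200 = 0.2458 ✓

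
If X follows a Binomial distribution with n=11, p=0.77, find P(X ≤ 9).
0.758220

We have X ~ Binomial(n=11, p=0.77).

The CDF gives us P(X ≤ k).

Using the CDF:
P(X ≤ 9) = 0.758220

This means there's approximately a 75.8% chance that X is at most 9.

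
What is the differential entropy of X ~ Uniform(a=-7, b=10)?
2.8332 nats

We have X ~ Uniform(a=-7, b=10).

The differential entropy measures the uncertainty or information content of the distribution.

For a Uniform distribution with a=-7, b=10:
h(X) = 2.8332 nats

(In bits, this would be 4.0875 bits.)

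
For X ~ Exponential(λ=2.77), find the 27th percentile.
0.1136

We have X ~ Exponential(λ=2.77).

We want to find x such that P(X ≤ x) = 0.27.

This is the 27th percentile, which means 27% of values fall below this point.

Using the inverse CDF (quantile function):
x = F⁻¹(0.27) = 0.1136

Verification: P(X ≤ 0.1136) = 0.27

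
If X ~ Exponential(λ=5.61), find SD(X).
0.1783

We have X ~ Exponential(λ=5.61).

For an Exponential distribution with λ=5.61:
σ = √Var(X) = 0.1783

The standard deviation is the square root of the variance.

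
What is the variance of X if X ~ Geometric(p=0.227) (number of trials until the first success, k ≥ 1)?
15.0013

We have X ~ Geometric(p=0.227) (number of trials until the first success, k ≥ 1).

For a Geometric distribution with p=0.227 (number of trials until the first success, k ≥ 1):
Var(X) = 15.0013

The variance measures the spread of the distribution around the mean.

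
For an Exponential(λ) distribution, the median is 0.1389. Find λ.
λ = 4.9903

For X ~ Exponential(λ), the CDF is F(x) = 1 - e^(-λx).
The median m satisfies F(m) = 0.5:
1 - e^(-λm) = 0.5
e^(-λm) = 0.5
λm = ln(2)
m = ln(2) / λ

Given m = 0.1389:
λ = ln(2) / 0.1389 = 0.693147 / 0.1389 = 4.9903

Verification: ln(2) / 4.9903 = 0.1389 ✓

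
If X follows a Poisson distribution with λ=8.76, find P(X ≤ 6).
0.229524

We have X ~ Poisson(λ=8.76).

The CDF gives us P(X ≤ k).

Using the CDF:
P(X ≤ 6) = 0.229524

This means there's approximately a 23.0% chance that X is at most 6.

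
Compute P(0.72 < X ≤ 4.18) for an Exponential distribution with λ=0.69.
0.552575

We have X ~ Exponential(λ=0.69).

To find P(0.72 < X ≤ 4.18), we use:
P(0.72 < X ≤ 4.18) = P(X ≤ 4.18) - P(X ≤ 0.72)
                 = F(4.18) - F(0.72)
                 = 0.944101 - 0.391525
                 = 0.552575

So there's approximately a 55.3% chance that X falls in this range.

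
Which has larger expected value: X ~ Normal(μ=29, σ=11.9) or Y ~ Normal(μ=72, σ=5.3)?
Y has larger mean (72.0000 > 29.0000)

Compute the expected value for each distribution:

X ~ Normal(μ=29, σ=11.9):
E[X] = 29.0000

Y ~ Normal(μ=72, σ=5.3):
E[Y] = 72.0000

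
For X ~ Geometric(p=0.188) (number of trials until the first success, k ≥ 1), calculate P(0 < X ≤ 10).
0.875388

We have X ~ Geometric(p=0.188) (number of trials until the first success, k ≥ 1).

To find P(0 < X ≤ 10), we use:
P(0 < X ≤ 10) = P(X ≤ 10) - P(X ≤ 0)
                 = F(10) - F(0)
                 = 0.875388 - 0.000000
                 = 0.875388

So there's approximately a 87.5% chance that X falls in this range.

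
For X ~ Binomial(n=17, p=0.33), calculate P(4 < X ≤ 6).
0.393364

We have X ~ Binomial(n=17, p=0.33).

To find P(4 < X ≤ 6), we use:
P(4 < X ≤ 6) = P(X ≤ 6) - P(X ≤ 4)
                 = F(6) - F(4)
                 = 0.684672 - 0.291308
                 = 0.393364

So there's approximately a 39.3% chance that X falls in this range.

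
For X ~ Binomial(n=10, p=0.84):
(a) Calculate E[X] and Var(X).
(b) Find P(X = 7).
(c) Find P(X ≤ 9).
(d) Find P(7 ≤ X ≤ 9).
(a) E[X] = 8.4000, Var(X) = 1.3440
(b) P(X = 7) = 0.145043
(c) P(X ≤ 9) = 0.825099
(d) P(7 ≤ X ≤ 9) = 0.763741

We have X ~ Binomial(n=10, p=0.84).

(a) Moments:
E[X] = 8.4000
Var(X) = 1.3440
σ = √Var(X) = 1.1593

(b) Point probability using PMF:
P(X = 7) = 0.145043

(c) Cumulative probability using CDF:
P(X ≤ 9) = F(9) = 0.825099

(d) Range probability:
P(7 ≤ X ≤ 9) = P(X ≤ 9) - P(X ≤ 6)
                   = F(9) - F(6)
                   = 0.825099 - 0.061358
                   = 0.763741

This means approximately 76.4% of outcomes fall in the interval [7, 9].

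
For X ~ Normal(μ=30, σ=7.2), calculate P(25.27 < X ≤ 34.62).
0.483847

We have X ~ Normal(μ=30, σ=7.2).

To find P(25.27 < X ≤ 34.62), we use:
P(25.27 < X ≤ 34.62) = P(X ≤ 34.62) - P(X ≤ 25.27)
                 = F(34.62) - F(25.27)
                 = 0.739455 - 0.255608
                 = 0.483847

So there's approximately a 48.4% chance that X falls in this range.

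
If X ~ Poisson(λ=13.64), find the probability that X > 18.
0.098427

We have X ~ Poisson(λ=13.64).

P(X > 18) = 1 - P(X ≤ 18)
                = 1 - F(18)
                = 1 - 0.901573
                = 0.098427

So there's approximately a 9.8% chance that X exceeds 18.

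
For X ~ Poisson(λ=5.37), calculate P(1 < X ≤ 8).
0.875416

We have X ~ Poisson(λ=5.37).

To find P(1 < X ≤ 8), we use:
P(1 < X ≤ 8) = P(X ≤ 8) - P(X ≤ 1)
                 = F(8) - F(1)
                 = 0.905062 - 0.029647
                 = 0.875416

So there's approximately a 87.5% chance that X falls in this range.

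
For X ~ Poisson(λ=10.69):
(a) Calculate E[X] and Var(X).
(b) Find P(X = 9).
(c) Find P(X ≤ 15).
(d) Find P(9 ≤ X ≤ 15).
(a) E[X] = 10.6900, Var(X) = 10.6900
(b) P(X = 9) = 0.114401
(c) P(X ≤ 15) = 0.923007
(d) P(9 ≤ X ≤ 15) = 0.662330

We have X ~ Poisson(λ=10.69).

(a) Moments:
E[X] = 10.6900
Var(X) = 10.6900
σ = √Var(X) = 3.2696

(b) Point probability using PMF:
P(X = 9) = 0.114401

(c) Cumulative probability using CDF:
P(X ≤ 15) = F(15) = 0.923007

(d) Range probability:
P(9 ≤ X ≤ 15) = P(X ≤ 15) - P(X ≤ 8)
                   = F(15) - F(8)
                   = 0.923007 - 0.260677
                   = 0.662330

This means approximately 66.2% of outcomes fall in the interval [9, 15].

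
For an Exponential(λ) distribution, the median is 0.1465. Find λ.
λ = 4.7314

For X ~ Exponential(λ), the CDF is F(x) = 1 - e^(-λx).
The median m satisfies F(m) = 0.5:
1 - e^(-λm) = 0.5
e^(-λm) = 0.5
λm = ln(2)
m = ln(2) / λ

Given m = 0.1465:
λ = ln(2) / 0.1465 = 0.693147 / 0.1465 = 4.7314

Verification: ln(2) / 4.7314 = 0.1465 ✓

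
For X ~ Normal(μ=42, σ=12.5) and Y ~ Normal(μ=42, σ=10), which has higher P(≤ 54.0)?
Y has higher probability (P(Y ≤ 54.0) = 0.8849 > P(X ≤ 54.0) = 0.8315)

Compute P(≤ 54.0) for each distribution:

X ~ Normal(μ=42, σ=12.5):
P(X ≤ 54.0) = 0.8315

Y ~ Normal(μ=42, σ=10):
P(Y ≤ 54.0) = 0.8849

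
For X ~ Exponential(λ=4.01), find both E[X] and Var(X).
E[X] = 0.2494, Var(X) = 0.0622

We have X ~ Exponential(λ=4.01).

For an Exponential distribution with λ=4.01:

Expected value:
E[X] = 0.2494

Variance:
Var(X) = 0.0622

Standard deviation:
σ = √Var(X) = 0.2494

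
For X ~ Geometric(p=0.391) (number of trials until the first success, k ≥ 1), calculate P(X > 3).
0.225867

We have X ~ Geometric(p=0.391) (number of trials until the first success, k ≥ 1).

P(X > 3) = 1 - P(X ≤ 3)
                = 1 - F(3)
                = 1 - 0.774133
                = 0.225867

So there's approximately a 22.6% chance that X exceeds 3.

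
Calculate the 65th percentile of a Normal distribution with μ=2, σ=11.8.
6.5468

We have X ~ Normal(μ=2, σ=11.8).

We want to find x such that P(X ≤ x) = 0.65.

This is the 65th percentile, which means 65% of values fall below this point.

Using the inverse CDF (quantile function):
x = F⁻¹(0.65) = 6.5468

Verification: P(X ≤ 6.5468) = 0.65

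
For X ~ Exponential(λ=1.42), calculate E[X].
0.7042

We have X ~ Exponential(λ=1.42).

For an Exponential distribution with λ=1.42:
E[X] = 0.7042

This is the expected (average) value of X.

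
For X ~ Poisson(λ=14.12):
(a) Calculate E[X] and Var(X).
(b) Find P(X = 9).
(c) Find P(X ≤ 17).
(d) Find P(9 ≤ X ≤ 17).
(a) E[X] = 14.1200, Var(X) = 14.1200
(b) P(X = 9) = 0.045343
(c) P(X ≤ 17) = 0.818538
(d) P(9 ≤ X ≤ 17) = 0.760042

We have X ~ Poisson(λ=14.12).

(a) Moments:
E[X] = 14.1200
Var(X) = 14.1200
σ = √Var(X) = 3.7577

(b) Point probability using PMF:
P(X = 9) = 0.045343

(c) Cumulative probability using CDF:
P(X ≤ 17) = F(17) = 0.818538

(d) Range probability:
P(9 ≤ X ≤ 17) = P(X ≤ 17) - P(X ≤ 8)
                   = F(17) - F(8)
                   = 0.818538 - 0.058496
                   = 0.760042

This means approximately 76.0% of outcomes fall in the interval [9, 17].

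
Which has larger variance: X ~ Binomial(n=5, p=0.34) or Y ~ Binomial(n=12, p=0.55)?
Y has larger variance (2.9700 > 1.1220)

Compute the variance for each distribution:

X ~ Binomial(n=5, p=0.34):
Var(X) = 1.1220

Y ~ Binomial(n=12, p=0.55):
Var(Y) = 2.9700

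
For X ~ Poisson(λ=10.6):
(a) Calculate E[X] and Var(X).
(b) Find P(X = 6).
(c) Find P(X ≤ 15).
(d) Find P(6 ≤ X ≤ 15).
(a) E[X] = 10.6000, Var(X) = 10.6000
(b) P(X = 6) = 0.049089
(c) P(X ≤ 15) = 0.927193
(d) P(6 ≤ X ≤ 15) = 0.879666

We have X ~ Poisson(λ=10.6).

(a) Moments:
E[X] = 10.6000
Var(X) = 10.6000
σ = √Var(X) = 3.2558

(b) Point probability using PMF:
P(X = 6) = 0.049089

(c) Cumulative probability using CDF:
P(X ≤ 15) = F(15) = 0.927193

(d) Range probability:
P(6 ≤ X ≤ 15) = P(X ≤ 15) - P(X ≤ 5)
                   = F(15) - F(5)
                   = 0.927193 - 0.047527
                   = 0.879666

This means approximately 88.0% of outcomes fall in the interval [6, 15].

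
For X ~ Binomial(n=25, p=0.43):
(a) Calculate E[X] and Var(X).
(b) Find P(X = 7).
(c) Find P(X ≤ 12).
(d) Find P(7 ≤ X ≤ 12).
(a) E[X] = 10.7500, Var(X) = 6.1275
(b) P(X = 7) = 0.052711
(c) P(X ≤ 12) = 0.761317
(d) P(7 ≤ X ≤ 12) = 0.721178

We have X ~ Binomial(n=25, p=0.43).

(a) Moments:
E[X] = 10.7500
Var(X) = 6.1275
σ = √Var(X) = 2.4754

(b) Point probability using PMF:
P(X = 7) = 0.052711

(c) Cumulative probability using CDF:
P(X ≤ 12) = F(12) = 0.761317

(d) Range probability:
P(7 ≤ X ≤ 12) = P(X ≤ 12) - P(X ≤ 6)
                   = F(12) - F(6)
                   = 0.761317 - 0.040140
                   = 0.721178

This means approximately 72.1% of outcomes fall in the interval [7, 12].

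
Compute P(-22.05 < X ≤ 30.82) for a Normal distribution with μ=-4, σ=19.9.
0.777725

We have X ~ Normal(μ=-4, σ=19.9).

To find P(-22.05 < X ≤ 30.82), we use:
P(-22.05 < X ≤ 30.82) = P(X ≤ 30.82) - P(X ≤ -22.05)
                 = F(30.82) - F(-22.05)
                 = 0.959919 - 0.182194
                 = 0.777725

So there's approximately a 77.8% chance that X falls in this range.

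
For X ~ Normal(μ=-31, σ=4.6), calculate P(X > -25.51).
0.116341

We have X ~ Normal(μ=-31, σ=4.6).

P(X > -25.51) = 1 - P(X ≤ -25.51)
                = 1 - F(-25.51)
                = 1 - 0.883659
                = 0.116341

So there's approximately a 11.6% chance that X exceeds -25.51.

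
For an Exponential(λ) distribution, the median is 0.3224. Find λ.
λ = 2.1500

For X ~ Exponential(λ), the CDF is F(x) = 1 - e^(-λx).
The median m satisfies F(m) = 0.5:
1 - e^(-λm) = 0.5
e^(-λm) = 0.5
λm = ln(2)
m = ln(2) / λ

Given m = 0.3224:
λ = ln(2) / 0.3224 = 0.693147 / 0.3224 = 2.1500

Verification: ln(2) / 2.1500 = 0.3224 ✓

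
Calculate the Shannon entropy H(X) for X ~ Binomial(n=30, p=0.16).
2.1045 nats

We have X ~ Binomial(n=30, p=0.16).

The Shannon entropy measures the uncertainty or information content of the distribution.

For a Binomial distribution with n=30, p=0.16:
H(X) = 2.1045 nats

(In bits, this would be 3.0362 bits.)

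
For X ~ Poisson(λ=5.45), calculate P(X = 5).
0.172146

We have X ~ Poisson(λ=5.45).

For a Poisson distribution, the PMF gives us the probability of each outcome.

Using the PMF formula:
P(X = 5) = 0.172146

Rounded to 4 decimal places: 0.1721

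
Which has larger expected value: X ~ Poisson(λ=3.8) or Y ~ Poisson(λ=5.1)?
Y has larger mean (5.1000 > 3.8000)

Compute the expected value for each distribution:

X ~ Poisson(λ=3.8):
E[X] = 3.8000

Y ~ Poisson(λ=5.1):
E[Y] = 5.1000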